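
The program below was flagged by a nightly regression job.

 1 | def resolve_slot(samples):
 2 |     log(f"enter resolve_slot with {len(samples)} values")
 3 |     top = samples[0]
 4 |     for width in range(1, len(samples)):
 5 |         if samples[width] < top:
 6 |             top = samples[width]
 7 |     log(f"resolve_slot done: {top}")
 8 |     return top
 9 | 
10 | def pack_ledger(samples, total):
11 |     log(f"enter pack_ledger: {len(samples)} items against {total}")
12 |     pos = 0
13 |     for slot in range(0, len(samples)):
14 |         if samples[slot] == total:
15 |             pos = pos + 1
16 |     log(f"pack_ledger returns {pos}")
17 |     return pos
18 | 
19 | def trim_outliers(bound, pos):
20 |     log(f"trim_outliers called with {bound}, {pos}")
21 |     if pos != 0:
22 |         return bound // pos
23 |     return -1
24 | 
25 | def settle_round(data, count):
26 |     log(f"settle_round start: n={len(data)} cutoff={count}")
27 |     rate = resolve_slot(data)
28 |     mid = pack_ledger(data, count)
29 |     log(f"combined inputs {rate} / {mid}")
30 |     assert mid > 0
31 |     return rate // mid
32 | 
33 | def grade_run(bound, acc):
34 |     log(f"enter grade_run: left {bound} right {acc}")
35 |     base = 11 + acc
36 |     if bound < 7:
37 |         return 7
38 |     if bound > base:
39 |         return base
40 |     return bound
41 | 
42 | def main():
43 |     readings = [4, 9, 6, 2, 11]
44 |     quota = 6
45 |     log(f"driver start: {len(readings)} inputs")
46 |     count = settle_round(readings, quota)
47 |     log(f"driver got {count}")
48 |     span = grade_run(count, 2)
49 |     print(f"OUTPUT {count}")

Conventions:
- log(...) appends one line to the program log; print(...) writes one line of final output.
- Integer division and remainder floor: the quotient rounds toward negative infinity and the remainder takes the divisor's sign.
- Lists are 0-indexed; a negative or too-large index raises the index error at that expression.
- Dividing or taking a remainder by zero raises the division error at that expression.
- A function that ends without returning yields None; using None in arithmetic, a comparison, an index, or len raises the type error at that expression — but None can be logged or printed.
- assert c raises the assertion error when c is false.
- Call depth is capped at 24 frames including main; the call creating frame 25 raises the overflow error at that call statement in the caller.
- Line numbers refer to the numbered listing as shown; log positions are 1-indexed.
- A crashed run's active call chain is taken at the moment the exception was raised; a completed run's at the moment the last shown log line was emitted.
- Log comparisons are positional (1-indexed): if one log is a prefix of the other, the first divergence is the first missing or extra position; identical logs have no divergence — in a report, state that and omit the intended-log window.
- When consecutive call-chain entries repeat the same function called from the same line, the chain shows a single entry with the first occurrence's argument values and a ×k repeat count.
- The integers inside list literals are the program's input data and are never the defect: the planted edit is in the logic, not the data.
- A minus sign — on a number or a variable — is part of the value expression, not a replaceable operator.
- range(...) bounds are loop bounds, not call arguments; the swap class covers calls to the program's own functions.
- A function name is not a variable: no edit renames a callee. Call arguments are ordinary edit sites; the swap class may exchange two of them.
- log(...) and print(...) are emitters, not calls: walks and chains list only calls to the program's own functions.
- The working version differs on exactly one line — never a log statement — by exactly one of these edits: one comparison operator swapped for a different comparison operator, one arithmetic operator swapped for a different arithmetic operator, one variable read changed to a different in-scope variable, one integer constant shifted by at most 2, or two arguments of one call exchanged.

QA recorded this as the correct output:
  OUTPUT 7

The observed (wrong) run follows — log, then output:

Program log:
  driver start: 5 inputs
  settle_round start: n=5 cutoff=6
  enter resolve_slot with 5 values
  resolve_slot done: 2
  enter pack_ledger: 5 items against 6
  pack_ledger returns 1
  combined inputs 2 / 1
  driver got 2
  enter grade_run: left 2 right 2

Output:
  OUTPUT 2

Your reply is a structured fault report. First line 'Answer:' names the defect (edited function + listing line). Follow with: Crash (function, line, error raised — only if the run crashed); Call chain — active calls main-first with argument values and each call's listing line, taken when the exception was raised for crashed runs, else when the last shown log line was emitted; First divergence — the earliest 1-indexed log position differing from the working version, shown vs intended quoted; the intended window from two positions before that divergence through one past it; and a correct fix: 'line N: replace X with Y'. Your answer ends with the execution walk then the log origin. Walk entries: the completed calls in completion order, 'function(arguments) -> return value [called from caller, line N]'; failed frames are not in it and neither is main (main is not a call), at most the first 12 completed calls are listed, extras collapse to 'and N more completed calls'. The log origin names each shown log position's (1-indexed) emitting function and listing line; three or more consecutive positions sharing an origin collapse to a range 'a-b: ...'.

Answer: the defect is in main at line 49.
Key observation: Log streams are identical — the defect surfaces only in the printed output.
Call chain: main -> grade_run(2, 2) (called at line 48).
First divergence: none; the two logs match at every position.
Execution walk:
  resolve_slot([4, 9, 6, 2, 11]) -> 2  [called from settle_round, line 27]
  pack_ledger([4, 9, 6, 2, 11], 6) -> 1  [called from settle_round, line 28]
  settle_round([4, 9, 6, 2, 11], 6) -> 2  [called from main, line 46]
  grade_run(2, 2) -> 7  [called from main, line 48]
Log origins:
  1: logged in main at line 45
  2: logged in settle_round at line 26
  3: logged in resolve_slot at line 2
  4: logged in resolve_slot at line 7
  5: logged in pack_ledger at line 11
  6: logged in pack_ledger at line 16
  7: logged in settle_round at line 29
  8: logged in main at line 47
  9: logged in grade_run at line 34
A correct fix: line 49: replace `count` with `span`.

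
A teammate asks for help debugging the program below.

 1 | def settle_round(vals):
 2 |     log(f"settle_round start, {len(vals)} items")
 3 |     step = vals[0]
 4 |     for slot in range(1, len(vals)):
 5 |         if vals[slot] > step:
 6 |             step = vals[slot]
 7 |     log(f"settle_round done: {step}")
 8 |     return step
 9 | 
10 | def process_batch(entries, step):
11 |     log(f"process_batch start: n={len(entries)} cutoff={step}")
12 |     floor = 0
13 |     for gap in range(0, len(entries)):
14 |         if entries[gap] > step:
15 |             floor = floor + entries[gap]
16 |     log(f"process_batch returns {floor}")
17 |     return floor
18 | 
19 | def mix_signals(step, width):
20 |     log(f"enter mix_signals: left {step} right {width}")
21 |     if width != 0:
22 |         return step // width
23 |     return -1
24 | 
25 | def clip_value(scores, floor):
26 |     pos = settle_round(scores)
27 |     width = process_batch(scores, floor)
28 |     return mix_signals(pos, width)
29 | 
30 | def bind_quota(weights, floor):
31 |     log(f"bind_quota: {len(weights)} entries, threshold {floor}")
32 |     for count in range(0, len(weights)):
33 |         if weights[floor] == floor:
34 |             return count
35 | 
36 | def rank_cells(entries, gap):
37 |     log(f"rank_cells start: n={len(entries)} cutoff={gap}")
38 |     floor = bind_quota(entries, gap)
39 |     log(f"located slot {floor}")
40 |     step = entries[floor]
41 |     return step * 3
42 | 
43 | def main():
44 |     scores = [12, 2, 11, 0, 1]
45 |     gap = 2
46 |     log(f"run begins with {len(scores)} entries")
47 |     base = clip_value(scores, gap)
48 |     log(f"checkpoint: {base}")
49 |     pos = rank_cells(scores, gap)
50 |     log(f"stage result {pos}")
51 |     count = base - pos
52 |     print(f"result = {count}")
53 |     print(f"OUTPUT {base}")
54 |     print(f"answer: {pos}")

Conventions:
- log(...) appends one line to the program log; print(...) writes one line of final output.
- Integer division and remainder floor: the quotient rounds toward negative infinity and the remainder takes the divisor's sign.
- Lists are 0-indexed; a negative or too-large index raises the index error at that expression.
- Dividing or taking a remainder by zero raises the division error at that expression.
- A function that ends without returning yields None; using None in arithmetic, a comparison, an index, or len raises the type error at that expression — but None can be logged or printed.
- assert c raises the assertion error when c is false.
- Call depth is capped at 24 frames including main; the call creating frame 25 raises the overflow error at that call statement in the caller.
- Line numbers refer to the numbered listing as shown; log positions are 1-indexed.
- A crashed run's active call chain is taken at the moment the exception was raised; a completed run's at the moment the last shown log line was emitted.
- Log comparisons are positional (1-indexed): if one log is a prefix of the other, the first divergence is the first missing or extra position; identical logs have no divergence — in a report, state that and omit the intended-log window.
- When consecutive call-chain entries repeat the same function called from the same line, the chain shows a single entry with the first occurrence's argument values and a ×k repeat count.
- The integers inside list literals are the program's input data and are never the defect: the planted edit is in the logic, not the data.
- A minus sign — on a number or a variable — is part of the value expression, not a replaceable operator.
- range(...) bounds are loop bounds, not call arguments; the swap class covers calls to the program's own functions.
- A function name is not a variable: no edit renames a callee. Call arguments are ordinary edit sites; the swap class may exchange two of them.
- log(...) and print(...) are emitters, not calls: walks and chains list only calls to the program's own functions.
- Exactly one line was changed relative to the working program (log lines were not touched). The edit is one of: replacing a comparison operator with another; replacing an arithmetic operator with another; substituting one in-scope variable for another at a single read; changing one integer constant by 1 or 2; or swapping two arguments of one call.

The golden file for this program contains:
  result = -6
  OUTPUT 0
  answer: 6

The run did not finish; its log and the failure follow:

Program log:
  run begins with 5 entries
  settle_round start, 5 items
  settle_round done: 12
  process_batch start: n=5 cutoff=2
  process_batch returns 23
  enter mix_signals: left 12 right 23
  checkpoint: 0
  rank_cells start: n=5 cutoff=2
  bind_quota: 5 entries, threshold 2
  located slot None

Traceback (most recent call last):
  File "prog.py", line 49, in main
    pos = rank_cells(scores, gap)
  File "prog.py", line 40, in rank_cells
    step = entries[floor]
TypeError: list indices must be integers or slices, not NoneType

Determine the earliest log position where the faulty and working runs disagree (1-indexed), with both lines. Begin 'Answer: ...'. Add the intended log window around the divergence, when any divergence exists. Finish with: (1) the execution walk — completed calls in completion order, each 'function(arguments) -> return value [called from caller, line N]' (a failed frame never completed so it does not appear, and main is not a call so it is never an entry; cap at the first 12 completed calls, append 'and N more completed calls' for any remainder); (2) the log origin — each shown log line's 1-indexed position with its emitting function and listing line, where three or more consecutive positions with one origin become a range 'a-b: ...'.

Answer: position 10 — the shown line 'located slot None' should read 'located slot 1'.
Intended log window:
  8: rank_cells start: n=5 cutoff=2
  9: bind_quota: 5 entries, threshold 2
  10: located slot 1
  11: stage result 6
Execution walk:
  settle_round([12, 2, 11, 0, 1]) -> 12  [called from clip_value, line 26]
  process_batch([12, 2, 11, 0, 1], 2) -> 23  [called from clip_value, line 27]
  mix_signals(12, 23) -> 0  [called from clip_value, line 28]
  clip_value([12, 2, 11, 0, 1], 2) -> 0  [called from main, line 47]
  bind_quota([12, 2, 11, 0, 1], 2) -> None  [called from rank_cells, line 38]
Origin of each log line:
  1: emitted by main (line 46)
  2: emitted by settle_round (line 2)
  3: emitted by settle_round (line 7)
  4: emitted by process_batch (line 11)
  5: emitted by process_batch (line 16)
  6: emitted by mix_signals (line 20)
  7: emitted by main (line 48)
  8: emitted by rank_cells (line 37)
  9: emitted by bind_quota (line 31)
  10: emitted by rank_cells (line 39)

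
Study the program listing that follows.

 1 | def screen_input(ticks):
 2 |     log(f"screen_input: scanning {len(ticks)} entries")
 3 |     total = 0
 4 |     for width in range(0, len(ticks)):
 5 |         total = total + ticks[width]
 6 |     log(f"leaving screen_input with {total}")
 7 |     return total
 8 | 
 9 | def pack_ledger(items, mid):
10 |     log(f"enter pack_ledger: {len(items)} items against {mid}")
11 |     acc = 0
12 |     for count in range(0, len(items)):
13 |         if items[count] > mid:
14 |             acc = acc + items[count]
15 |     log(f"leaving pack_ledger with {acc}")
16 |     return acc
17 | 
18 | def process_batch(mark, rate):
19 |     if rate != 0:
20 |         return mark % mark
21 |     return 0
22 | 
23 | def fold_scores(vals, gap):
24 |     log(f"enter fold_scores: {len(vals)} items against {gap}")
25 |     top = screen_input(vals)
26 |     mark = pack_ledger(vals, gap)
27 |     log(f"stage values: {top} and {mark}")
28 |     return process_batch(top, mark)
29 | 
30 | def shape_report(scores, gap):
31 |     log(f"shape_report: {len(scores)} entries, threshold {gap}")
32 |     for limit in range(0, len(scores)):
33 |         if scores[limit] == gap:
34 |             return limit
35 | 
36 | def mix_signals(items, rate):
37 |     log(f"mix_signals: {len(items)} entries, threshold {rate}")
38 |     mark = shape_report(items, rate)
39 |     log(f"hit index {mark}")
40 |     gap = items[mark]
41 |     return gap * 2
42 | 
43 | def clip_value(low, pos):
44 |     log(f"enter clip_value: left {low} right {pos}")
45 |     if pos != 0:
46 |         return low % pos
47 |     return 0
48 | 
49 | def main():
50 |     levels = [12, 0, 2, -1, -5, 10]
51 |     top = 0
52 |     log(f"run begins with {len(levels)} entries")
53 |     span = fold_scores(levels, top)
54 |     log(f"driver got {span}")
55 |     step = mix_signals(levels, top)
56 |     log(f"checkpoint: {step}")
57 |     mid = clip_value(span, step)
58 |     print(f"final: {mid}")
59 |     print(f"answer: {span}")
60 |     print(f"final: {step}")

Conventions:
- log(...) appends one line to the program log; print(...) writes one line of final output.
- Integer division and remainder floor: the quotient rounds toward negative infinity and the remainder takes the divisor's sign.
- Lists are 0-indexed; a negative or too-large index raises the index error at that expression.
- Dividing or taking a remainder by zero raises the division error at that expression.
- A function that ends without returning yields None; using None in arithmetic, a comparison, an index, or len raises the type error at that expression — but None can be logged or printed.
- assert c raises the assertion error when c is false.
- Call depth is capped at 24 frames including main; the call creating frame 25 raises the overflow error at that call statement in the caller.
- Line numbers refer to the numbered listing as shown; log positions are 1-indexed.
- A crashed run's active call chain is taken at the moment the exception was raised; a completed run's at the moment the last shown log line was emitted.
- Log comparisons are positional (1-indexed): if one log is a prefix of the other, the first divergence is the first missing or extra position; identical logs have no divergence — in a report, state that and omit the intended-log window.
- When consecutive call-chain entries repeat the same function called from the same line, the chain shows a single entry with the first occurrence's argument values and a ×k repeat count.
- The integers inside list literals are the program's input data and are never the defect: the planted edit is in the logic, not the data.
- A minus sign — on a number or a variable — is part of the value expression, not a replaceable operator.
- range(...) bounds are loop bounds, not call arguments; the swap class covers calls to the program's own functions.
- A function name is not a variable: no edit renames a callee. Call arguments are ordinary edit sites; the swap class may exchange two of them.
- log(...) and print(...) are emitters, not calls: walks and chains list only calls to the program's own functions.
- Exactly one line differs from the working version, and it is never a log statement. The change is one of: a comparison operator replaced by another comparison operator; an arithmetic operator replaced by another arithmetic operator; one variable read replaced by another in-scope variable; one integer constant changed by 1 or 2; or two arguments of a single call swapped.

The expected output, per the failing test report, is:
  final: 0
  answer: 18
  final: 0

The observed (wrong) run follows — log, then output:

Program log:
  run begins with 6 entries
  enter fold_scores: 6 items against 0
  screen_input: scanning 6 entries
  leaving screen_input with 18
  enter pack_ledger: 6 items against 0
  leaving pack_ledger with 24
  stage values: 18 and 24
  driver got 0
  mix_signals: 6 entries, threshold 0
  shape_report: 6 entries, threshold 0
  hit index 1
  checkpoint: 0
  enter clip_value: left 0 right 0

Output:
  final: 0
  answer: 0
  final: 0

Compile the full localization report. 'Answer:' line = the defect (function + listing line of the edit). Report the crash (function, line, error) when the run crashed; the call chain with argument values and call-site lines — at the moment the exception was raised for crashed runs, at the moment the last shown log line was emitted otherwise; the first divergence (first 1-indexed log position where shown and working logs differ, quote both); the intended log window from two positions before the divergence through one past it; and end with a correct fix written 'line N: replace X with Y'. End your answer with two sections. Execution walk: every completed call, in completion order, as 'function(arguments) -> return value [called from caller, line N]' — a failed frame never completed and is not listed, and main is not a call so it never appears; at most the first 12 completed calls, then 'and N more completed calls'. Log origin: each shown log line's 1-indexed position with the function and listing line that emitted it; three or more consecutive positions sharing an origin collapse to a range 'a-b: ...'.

Answer: the defect is in process_batch at line 20.
Core observation: The log first diverges at position 8: the faulty run prints 'driver got 0' where the working version prints 'driver got 18'.
Call chain: main -> clip_value(0, 0) (called at line 57).
First divergence: position 8 — shown 'driver got 0', intended 'driver got 18'.
Intended log window:
  6: leaving pack_ledger with 24
  7: stage values: 18 and 24
  8: driver got 18
  9: mix_signals: 6 entries, threshold 0
Execution walk:
  screen_input([12, 0, 2, -1, -5, 10]) -> 18  [called from fold_scores, line 25]
  pack_ledger([12, 0, 2, -1, -5, 10], 0) -> 24  [called from fold_scores, line 26]
  process_batch(18, 24) -> 0  [called from fold_scores, line 28]
  fold_scores([12, 0, 2, -1, -5, 10], 0) -> 0  [called from main, line 53]
  shape_report([12, 0, 2, -1, -5, 10], 0) -> 1  [called from mix_signals, line 38]
  mix_signals([12, 0, 2, -1, -5, 10], 0) -> 0  [called from main, line 55]
  clip_value(0, 0) -> 0  [called from main, line 57]
Origin of each log line:
  1: logged in main at line 52
  2: logged in fold_scores at line 24
  3: logged in screen_input at line 2
  4: logged in screen_input at line 6
  5: logged in pack_ledger at line 10
  6: logged in pack_ledger at line 15
  7: logged in fold_scores at line 27
  8: logged in main at line 54
  9: logged in mix_signals at line 37
  10: logged in shape_report at line 31
  11: logged in mix_signals at line 39
  12: logged in main at line 56
  13: logged in clip_value at line 44
A correct fix: line 20: replace `mark % mark` with `mark % rate`.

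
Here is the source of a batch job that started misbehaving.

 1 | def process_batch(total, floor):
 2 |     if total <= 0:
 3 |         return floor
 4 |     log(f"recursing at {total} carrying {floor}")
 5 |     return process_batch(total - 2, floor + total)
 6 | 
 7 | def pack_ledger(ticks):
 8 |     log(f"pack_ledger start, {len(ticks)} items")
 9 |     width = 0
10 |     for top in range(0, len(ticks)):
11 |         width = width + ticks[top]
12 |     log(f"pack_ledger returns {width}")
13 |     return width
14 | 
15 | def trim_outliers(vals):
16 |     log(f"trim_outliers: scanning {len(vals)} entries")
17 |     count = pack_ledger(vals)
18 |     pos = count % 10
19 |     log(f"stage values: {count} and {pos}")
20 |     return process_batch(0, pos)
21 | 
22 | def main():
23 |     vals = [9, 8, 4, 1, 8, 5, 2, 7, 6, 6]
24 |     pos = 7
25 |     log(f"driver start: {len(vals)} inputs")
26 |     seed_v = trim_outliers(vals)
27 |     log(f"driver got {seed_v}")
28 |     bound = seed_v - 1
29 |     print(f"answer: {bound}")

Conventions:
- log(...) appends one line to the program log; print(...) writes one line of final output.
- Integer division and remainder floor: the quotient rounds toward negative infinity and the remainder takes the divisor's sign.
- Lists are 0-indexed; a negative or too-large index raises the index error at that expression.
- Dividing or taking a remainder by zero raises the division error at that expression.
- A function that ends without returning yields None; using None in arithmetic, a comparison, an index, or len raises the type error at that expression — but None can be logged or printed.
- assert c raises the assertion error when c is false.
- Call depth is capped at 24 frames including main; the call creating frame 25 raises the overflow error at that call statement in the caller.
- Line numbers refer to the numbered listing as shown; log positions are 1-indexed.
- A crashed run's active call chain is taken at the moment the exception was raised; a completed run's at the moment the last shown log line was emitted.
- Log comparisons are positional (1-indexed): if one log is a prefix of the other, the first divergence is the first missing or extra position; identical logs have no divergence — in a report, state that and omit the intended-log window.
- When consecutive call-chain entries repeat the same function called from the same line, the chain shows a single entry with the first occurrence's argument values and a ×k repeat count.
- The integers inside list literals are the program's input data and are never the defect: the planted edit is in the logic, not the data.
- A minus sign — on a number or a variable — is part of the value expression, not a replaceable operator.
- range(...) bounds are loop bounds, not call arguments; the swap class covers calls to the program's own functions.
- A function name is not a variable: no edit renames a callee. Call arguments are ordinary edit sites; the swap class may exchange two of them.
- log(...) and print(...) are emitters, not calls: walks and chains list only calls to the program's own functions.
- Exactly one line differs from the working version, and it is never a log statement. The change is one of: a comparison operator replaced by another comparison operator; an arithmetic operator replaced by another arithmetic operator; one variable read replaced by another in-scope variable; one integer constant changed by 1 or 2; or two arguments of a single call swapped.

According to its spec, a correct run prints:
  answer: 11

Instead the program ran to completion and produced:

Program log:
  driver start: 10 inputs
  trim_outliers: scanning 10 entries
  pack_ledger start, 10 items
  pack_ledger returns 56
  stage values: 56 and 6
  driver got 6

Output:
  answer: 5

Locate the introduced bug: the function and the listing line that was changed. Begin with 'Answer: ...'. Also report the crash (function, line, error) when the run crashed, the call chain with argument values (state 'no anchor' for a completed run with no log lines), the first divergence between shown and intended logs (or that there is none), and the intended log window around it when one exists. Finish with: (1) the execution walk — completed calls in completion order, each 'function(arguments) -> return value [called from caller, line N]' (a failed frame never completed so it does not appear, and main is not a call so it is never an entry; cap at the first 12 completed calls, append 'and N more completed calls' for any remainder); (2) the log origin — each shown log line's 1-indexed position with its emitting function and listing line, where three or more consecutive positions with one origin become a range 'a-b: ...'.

Answer: the defect is in trim_outliers at line 20.
Core observation: Everything matches until log position 6, which reads 'driver got 6' in place of 'recursing at 6 carrying 0'.
Call chain: main.
First divergence: position 6 — the shown line 'driver got 6' should read 'recursing at 6 carrying 0'.
Intended log window:
  4: pack_ledger returns 56
  5: stage values: 56 and 6
  6: recursing at 6 carrying 0
  7: recursing at 4 carrying 6
Execution walk:
  pack_ledger([9, 8, 4, 1, 8, 5, 2, 7, 6, 6]) -> 56  [called from trim_outliers, line 17]
  process_batch(0, 6) -> 6  [called from trim_outliers, line 20]
  trim_outliers([9, 8, 4, 1, 8, 5, 2, 7, 6, 6]) -> 6  [called from main, line 26]
Log origins:
  1: logged in main at line 25
  2: logged in trim_outliers at line 16
  3: logged in pack_ledger at line 8
  4: logged in pack_ledger at line 12
  5: logged in trim_outliers at line 19
  6: logged in main at line 27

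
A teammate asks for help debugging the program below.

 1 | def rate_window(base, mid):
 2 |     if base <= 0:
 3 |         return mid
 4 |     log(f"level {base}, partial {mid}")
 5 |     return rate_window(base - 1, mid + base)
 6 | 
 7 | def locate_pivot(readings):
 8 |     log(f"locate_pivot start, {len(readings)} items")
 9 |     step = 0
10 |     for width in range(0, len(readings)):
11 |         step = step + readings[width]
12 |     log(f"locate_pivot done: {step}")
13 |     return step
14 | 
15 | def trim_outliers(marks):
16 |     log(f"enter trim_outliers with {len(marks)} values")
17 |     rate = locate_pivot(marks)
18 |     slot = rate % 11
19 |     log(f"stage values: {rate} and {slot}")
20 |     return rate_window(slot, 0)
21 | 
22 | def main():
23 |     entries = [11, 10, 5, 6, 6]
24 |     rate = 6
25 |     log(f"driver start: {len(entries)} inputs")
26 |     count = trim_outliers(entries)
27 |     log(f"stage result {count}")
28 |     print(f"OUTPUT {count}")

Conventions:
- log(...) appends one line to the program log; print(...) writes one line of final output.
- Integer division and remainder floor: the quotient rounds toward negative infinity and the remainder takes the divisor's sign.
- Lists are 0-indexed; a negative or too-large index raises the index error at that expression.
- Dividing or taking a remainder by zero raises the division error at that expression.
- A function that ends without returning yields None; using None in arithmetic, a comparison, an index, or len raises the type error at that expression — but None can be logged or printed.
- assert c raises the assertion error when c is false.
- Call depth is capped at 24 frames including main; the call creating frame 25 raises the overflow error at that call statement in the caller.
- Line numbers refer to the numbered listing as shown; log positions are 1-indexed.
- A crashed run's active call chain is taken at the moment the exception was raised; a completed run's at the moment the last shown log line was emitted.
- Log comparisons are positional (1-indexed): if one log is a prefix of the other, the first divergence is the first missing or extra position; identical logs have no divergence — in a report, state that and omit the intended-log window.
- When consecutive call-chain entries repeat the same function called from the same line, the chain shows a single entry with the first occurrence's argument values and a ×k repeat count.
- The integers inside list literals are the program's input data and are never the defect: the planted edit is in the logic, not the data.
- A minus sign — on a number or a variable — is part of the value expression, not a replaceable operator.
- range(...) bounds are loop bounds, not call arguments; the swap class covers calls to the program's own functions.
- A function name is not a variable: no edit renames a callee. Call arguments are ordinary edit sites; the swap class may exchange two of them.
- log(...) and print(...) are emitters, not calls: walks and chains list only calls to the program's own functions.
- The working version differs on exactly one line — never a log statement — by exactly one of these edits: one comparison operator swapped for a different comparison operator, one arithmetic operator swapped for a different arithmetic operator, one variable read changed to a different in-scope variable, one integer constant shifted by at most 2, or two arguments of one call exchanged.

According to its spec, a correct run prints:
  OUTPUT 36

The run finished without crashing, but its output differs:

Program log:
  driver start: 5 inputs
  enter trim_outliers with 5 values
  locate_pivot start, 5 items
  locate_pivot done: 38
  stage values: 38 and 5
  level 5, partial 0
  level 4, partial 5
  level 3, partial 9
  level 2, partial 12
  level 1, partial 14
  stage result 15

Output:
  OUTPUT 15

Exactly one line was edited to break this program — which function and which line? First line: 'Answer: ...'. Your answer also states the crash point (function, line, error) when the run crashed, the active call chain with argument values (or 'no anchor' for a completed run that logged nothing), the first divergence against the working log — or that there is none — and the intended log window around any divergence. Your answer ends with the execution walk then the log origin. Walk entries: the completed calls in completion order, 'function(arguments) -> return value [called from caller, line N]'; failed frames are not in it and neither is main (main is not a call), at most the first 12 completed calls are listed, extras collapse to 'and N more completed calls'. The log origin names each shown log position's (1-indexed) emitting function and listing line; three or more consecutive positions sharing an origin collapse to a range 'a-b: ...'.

Answer: the defect is in trim_outliers at line 18.
Key observation: Position 5 is the first bad log line: 'stage values: 38 and 5' should read 'stage values: 38 and 8'.
Call chain: main.
First divergence: at position 5 the run shows 'stage values: 38 and 5' where the working version logs 'stage values: 38 and 8'.
Intended log window:
  3: locate_pivot start, 5 items
  4: locate_pivot done: 38
  5: stage values: 38 and 8
  6: level 8, partial 0
Execution walk:
  locate_pivot([11, 10, 5, 6, 6]) -> 38  [called from trim_outliers, line 17]
  rate_window(0, 15) -> 15  [called from rate_window, line 5]
  rate_window(1, 14) -> 15  [called from rate_window, line 5]
  rate_window(2, 12) -> 15  [called from rate_window, line 5]
  rate_window(3, 9) -> 15  [called from rate_window, line 5]
  rate_window(4, 5) -> 15  [called from rate_window, line 5]
  rate_window(5, 0) -> 15  [called from trim_outliers, line 20]
  trim_outliers([11, 10, 5, 6, 6]) -> 15  [called from main, line 26]
Log origins:
  1: from main, line 25
  2: from trim_outliers, line 16
  3: from locate_pivot, line 8
  4: from locate_pivot, line 12
  5: from trim_outliers, line 19
  6-10: from rate_window, line 4
  11: from main, line 27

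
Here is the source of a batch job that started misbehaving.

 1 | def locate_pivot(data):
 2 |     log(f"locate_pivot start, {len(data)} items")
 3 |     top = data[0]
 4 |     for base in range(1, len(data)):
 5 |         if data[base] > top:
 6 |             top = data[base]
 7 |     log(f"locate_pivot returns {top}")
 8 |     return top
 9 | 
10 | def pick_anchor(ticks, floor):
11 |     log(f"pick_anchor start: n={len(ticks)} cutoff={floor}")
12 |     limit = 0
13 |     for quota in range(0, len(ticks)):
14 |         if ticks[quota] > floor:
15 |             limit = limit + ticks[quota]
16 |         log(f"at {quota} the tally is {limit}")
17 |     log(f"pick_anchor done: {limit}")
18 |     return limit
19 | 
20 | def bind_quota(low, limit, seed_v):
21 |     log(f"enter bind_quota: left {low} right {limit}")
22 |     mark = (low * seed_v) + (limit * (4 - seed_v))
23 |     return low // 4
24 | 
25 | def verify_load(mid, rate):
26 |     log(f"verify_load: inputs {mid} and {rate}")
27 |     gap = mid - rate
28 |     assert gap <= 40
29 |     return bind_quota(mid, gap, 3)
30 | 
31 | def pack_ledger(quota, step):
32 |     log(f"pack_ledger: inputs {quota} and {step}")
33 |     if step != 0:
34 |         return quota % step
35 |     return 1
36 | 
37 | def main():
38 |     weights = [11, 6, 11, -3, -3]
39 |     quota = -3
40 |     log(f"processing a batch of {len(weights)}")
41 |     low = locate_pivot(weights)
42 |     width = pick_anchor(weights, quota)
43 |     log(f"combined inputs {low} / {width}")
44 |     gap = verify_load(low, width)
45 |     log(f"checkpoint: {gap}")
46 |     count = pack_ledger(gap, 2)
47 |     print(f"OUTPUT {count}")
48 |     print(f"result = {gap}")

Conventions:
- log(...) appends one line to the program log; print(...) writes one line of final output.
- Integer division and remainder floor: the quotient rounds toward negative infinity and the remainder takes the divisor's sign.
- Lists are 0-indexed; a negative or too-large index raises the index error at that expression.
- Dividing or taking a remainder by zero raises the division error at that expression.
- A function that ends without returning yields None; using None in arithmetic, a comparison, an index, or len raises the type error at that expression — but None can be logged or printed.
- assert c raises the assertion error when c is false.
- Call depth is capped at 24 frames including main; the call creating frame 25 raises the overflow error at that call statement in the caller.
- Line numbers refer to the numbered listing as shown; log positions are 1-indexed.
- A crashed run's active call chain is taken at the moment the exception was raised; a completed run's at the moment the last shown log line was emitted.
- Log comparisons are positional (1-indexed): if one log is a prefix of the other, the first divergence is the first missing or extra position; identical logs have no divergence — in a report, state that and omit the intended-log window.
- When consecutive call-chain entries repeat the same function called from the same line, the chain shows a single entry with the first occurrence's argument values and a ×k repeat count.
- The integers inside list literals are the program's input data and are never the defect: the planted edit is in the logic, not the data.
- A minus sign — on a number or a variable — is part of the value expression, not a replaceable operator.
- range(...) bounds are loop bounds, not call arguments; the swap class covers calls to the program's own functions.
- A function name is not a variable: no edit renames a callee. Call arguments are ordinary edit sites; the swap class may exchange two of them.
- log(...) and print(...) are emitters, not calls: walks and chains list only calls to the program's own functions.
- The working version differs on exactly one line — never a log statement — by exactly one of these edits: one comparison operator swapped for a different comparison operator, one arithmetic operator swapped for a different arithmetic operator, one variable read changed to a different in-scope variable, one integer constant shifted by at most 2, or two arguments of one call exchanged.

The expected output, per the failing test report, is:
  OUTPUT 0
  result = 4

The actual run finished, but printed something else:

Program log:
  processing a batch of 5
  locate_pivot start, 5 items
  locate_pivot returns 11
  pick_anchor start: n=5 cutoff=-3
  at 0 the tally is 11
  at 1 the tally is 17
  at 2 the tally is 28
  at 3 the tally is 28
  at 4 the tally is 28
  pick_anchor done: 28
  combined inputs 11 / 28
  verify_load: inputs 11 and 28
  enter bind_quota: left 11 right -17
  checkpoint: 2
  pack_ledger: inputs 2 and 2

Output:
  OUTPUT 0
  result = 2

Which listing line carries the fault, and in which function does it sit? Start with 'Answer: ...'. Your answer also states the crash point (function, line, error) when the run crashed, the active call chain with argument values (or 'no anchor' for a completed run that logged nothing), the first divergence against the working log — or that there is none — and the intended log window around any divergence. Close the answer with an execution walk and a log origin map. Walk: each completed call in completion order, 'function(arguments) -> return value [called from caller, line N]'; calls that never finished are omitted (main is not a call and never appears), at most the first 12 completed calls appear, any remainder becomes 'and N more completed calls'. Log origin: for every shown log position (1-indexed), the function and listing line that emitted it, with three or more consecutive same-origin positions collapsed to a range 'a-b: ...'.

Answer: the defect is in bind_quota at line 23.
The tell: The earliest visible damage is log position 14 — 'checkpoint: 2' rather than the intended 'checkpoint: 4'.
Call chain: main -> pack_ledger(2, 2) (called at line 46).
First divergence: at position 14 the run shows 'checkpoint: 2' where the working version logs 'checkpoint: 4'.
Intended log window:
  12: verify_load: inputs 11 and 28
  13: enter bind_quota: left 11 right -17
  14: checkpoint: 4
  15: pack_ledger: inputs 4 and 2
Execution walk:
  locate_pivot([11, 6, 11, -3, -3]) -> 11  [called from main, line 41]
  pick_anchor([11, 6, 11, -3, -3], -3) -> 28  [called from main, line 42]
  bind_quota(11, -17, 3) -> 2  [called from verify_load, line 29]
  verify_load(11, 28) -> 2  [called from main, line 44]
  pack_ledger(2, 2) -> 0  [called from main, line 46]
Log origins:
  1: emitted by main (line 40)
  2: emitted by locate_pivot (line 2)
  3: emitted by locate_pivot (line 7)
  4: emitted by pick_anchor (line 11)
  5-9: emitted by pick_anchor (line 16)
  10: emitted by pick_anchor (line 17)
  11: emitted by main (line 43)
  12: emitted by verify_load (line 26)
  13: emitted by bind_quota (line 21)
  14: emitted by main (line 45)
  15: emitted by pack_ledger (line 32)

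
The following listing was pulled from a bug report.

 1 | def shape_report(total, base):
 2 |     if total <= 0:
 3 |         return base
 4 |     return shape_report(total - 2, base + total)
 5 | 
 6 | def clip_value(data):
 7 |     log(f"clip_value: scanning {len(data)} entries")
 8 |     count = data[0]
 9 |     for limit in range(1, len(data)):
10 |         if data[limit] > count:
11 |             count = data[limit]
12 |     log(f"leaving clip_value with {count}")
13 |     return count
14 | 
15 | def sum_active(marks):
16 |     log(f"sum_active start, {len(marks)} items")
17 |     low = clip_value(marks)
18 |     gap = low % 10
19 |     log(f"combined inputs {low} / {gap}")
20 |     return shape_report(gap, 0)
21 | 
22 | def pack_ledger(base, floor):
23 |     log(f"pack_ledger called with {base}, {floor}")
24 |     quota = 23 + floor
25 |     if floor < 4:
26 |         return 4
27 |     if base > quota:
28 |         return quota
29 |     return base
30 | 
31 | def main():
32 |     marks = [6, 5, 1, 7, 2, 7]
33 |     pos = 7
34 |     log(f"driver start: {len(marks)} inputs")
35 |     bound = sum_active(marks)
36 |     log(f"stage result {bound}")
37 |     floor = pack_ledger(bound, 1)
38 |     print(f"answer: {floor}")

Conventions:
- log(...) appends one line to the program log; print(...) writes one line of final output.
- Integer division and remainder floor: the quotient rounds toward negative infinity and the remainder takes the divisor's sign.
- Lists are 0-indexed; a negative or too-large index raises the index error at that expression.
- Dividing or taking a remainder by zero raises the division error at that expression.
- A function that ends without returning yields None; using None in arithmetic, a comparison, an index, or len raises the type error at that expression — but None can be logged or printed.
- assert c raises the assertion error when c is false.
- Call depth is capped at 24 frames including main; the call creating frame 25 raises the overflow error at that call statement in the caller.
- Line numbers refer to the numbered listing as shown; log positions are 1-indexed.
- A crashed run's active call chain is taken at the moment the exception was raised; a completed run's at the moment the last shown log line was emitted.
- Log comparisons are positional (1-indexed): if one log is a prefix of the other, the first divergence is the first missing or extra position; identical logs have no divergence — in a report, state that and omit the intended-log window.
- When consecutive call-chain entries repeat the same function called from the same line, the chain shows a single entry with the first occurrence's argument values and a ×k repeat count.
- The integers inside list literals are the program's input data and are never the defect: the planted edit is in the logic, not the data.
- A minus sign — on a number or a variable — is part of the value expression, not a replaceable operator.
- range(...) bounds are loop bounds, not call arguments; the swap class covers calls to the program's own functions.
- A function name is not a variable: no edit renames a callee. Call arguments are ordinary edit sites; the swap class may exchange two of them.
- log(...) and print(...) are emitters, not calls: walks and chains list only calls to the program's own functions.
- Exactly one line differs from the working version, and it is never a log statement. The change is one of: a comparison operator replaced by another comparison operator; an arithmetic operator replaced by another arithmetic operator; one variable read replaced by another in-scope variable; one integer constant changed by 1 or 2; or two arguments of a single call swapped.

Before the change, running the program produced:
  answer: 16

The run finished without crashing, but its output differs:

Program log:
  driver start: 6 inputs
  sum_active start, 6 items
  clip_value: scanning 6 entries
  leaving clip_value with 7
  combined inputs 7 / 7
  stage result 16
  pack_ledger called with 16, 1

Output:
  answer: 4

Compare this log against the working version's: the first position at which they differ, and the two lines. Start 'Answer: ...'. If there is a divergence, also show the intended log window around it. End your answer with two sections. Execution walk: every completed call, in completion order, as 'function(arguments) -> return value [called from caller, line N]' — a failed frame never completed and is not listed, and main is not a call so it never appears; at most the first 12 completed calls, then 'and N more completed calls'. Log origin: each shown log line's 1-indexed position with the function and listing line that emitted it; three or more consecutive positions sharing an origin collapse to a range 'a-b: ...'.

Answer: none; the two logs match at every position.
Execution walk:
  clip_value([6, 5, 1, 7, 2, 7]) -> 7  [called from sum_active, line 17]
  shape_report(-1, 16) -> 16  [called from shape_report, line 4]
  shape_report(1, 15) -> 16  [called from shape_report, line 4]
  shape_report(3, 12) -> 16  [called from shape_report, line 4]
  shape_report(5, 7) -> 16  [called from shape_report, line 4]
  shape_report(7, 0) -> 16  [called from sum_active, line 20]
  sum_active([6, 5, 1, 7, 2, 7]) -> 16  [called from main, line 35]
  pack_ledger(16, 1) -> 4  [called from main, line 37]
Log line origins:
  1 — main, line 34
  2 — sum_active, line 16
  3 — clip_value, line 7
  4 — clip_value, line 12
  5 — sum_active, line 19
  6 — main, line 36
  7 — pack_ledger, line 23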